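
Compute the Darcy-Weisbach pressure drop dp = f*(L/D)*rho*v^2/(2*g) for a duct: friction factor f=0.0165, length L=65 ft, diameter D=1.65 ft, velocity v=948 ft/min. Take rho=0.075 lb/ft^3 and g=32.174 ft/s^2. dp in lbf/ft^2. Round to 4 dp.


v_fps = 948/60 = 15.8 ft/s
dp = 0.0165*(65/1.65)*0.075*15.8^2/(2*32.174) = 0.1891 lbf/ft^2

0.1891 lbf/ft^2


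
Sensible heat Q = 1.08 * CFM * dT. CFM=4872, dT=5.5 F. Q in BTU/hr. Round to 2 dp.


Q = 1.08 * 4872 * 5.5 = 28939.68 BTU/hr

28939.68 BTU/hr


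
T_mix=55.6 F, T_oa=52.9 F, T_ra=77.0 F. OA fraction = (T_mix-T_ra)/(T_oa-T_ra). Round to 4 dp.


frac = (55.6 - 77.0) / (52.9 - 77.0) = 0.8880

0.8880


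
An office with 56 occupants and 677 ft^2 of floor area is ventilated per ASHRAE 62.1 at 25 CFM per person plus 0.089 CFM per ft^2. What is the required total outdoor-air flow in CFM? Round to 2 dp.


Total = 56*25 + 677*0.089 = 1460.25 CFM

1460.25 CFM


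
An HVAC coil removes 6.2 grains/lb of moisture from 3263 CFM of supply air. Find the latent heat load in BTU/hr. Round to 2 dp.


Q = 0.68 * 3263 * 6.2 = 13756.81 BTU/hr

13756.81 BTU/hr


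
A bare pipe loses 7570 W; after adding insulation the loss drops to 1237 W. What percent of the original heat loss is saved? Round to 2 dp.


Savings = ((7570-1237)/7570)*100 = 83.66 %

83.66 %


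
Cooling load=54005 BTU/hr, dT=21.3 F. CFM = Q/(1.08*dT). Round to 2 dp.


CFM = 54005 / (1.08 * 21.3) = 2347.64

2347.64 CFM


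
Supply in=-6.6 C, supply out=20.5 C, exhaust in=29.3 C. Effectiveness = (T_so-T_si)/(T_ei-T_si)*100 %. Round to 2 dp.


eff = (20.5-(-6.6))/(29.3-(-6.6))*100 = 75.49 %

75.49 %


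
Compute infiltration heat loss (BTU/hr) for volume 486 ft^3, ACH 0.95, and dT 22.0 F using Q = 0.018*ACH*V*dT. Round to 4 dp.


Q = 0.018 * 0.95 * 486 * 22.0 = 182.8332 BTU/hr

182.8332 BTU/hr


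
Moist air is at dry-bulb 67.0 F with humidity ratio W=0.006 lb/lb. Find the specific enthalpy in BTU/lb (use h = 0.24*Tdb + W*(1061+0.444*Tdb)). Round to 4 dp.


h = 0.24*67.0 + 0.006*(1061+0.444*67.0) = 22.6245 BTU/lb

22.6245 BTU/lb


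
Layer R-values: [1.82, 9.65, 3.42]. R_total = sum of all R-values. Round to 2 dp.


R_total = 1.82 + 9.65 + 3.42 = 14.89

14.89


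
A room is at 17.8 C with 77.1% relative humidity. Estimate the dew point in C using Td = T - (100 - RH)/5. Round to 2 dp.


Td = 17.8 - (100-77.1)/5 = 13.22 C

13.22 C


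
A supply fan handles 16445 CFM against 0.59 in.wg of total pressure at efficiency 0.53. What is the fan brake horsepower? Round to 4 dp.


BHP = 16445 * 0.59 / (6356 * 0.53) = 2.8802 hp

2.8802 hp


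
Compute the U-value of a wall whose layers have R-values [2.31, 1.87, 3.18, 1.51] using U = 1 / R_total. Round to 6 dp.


R_total = 2.31 + 1.87 + 3.18 + 1.51 = 8.87
U = 1/8.87 = 0.112740

0.112740


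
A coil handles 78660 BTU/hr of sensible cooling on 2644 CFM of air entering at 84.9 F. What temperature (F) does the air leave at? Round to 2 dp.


dT = 78660/(1.08*2644) = 27.5466
T_leave = 84.9 - 27.5466 = 57.35 F

57.35 F


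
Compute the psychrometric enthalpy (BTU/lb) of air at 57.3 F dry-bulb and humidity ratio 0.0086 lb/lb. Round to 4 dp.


h = 0.24*57.3 + 0.0086*(1061+0.444*57.3) = 23.0954 BTU/lb

23.0954 BTU/lb


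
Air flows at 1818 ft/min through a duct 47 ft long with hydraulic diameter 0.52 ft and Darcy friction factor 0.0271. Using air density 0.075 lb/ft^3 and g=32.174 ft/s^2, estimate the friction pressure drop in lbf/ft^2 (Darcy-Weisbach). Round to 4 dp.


v_fps = 1818/60 = 30.3 ft/s
dp = 0.0271*(47/0.52)*0.075*30.3^2/(2*32.174) = 2.6210 lbf/ft^2

2.6210 lbf/ft^2


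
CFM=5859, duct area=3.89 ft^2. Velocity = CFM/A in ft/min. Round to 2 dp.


V = 5859 / 3.89 = 1506.17 ft/min

1506.17 ft/min


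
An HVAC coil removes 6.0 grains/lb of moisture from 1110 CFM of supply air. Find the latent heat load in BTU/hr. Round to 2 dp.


Q = 0.68 * 1110 * 6.0 = 4528.80 BTU/hr

4528.80 BTU/hr


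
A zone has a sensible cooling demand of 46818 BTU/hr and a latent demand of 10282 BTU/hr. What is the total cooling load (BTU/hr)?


Qt = 46818 + 10282 = 57100 BTU/hr

57100 BTU/hr


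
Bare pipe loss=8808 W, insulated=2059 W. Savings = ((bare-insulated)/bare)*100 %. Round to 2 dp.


Savings = ((8808-2059)/8808)*100 = 76.62 %

76.62 %


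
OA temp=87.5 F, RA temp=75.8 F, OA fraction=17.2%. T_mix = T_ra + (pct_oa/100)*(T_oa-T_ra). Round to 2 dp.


T_mix = 75.8 + (17.2/100)*(87.5-75.8) = 77.81 F

77.81 F


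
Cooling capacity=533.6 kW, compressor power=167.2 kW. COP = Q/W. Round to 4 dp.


COP = 533.6 / 167.2 = 3.1914

3.1914


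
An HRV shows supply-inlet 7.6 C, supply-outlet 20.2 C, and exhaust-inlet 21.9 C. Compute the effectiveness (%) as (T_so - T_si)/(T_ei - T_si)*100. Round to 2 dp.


eff = (20.2-7.6)/(21.9-7.6)*100 = 88.11 %

88.11 %


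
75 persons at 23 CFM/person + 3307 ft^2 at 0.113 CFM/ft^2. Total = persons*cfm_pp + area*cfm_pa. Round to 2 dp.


Total = 75*23 + 3307*0.113 = 2098.69 CFM

2098.69 CFM


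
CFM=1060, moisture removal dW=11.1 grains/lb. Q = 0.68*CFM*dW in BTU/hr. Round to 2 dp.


Q = 0.68 * 1060 * 11.1 = 8000.88 BTU/hr

8000.88 BTU/hr


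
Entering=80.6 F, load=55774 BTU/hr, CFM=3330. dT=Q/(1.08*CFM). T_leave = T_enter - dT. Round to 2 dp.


dT = 55774/(1.08*3330) = 15.5083
T_leave = 80.6 - 15.5083 = 65.09 F

65.09 F


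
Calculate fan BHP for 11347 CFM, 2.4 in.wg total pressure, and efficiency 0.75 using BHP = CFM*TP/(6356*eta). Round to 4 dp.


BHP = 11347 * 2.4 / (6356 * 0.75) = 5.7128 hp

5.7128 hp


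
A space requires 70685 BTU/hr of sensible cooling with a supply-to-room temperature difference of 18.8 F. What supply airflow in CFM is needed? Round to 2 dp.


CFM = 70685 / (1.08 * 18.8) = 3481.33

3481.33 CFM


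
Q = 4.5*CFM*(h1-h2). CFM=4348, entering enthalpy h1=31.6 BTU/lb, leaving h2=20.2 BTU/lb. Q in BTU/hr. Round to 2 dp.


Q = 4.5 * 4348 * (31.6 - 20.2) = 223052.40 BTU/hr

223052.40 BTU/hr


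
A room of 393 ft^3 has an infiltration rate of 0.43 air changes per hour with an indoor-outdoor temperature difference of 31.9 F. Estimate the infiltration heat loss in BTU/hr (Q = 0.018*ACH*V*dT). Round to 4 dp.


Q = 0.018 * 0.43 * 393 * 31.9 = 97.0341 BTU/hr

97.0341 BTU/hr


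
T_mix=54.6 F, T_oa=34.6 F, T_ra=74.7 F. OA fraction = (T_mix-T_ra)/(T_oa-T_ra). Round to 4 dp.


frac = (54.6 - 74.7) / (34.6 - 74.7) = 0.5012

0.5012


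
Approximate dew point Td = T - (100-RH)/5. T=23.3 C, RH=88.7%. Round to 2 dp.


Td = 23.3 - (100-88.7)/5 = 21.04 C

21.04 C


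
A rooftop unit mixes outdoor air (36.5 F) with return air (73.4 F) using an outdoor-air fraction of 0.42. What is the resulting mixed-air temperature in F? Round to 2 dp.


T_mix = 0.42*36.5 + 0.58*73.4 = 57.90 F

57.90 F


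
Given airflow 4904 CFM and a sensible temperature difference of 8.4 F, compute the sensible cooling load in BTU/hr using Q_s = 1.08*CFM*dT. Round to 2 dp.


Q = 1.08 * 4904 * 8.4 = 44489.09 BTU/hr

44489.09 BTU/hr


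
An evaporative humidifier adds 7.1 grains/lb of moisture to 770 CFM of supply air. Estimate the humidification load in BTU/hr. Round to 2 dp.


Q = 0.68 * 770 * 7.1 = 3717.56 BTU/hr

3717.56 BTU/hr


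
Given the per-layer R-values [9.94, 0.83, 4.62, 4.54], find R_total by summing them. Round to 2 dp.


R_total = 9.94 + 0.83 + 4.62 + 4.54 = 19.93

19.93


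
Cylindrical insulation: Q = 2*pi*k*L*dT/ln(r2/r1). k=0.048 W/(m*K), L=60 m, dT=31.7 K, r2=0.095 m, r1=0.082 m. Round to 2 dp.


Q = 2*pi*0.048*60*31.7/ln(0.095/0.082) = 3898.06 W

3898.06 W


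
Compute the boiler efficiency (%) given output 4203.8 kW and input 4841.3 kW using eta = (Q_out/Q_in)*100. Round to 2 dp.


eta = (4203.8/4841.3)*100 = 86.83 %

86.83 %


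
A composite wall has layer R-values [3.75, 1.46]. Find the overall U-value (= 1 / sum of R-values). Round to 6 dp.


R_total = 3.75 + 1.46 = 5.21
U = 1/5.21 = 0.191939

0.191939


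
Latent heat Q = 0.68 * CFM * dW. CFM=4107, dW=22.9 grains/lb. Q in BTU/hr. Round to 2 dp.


Q = 0.68 * 4107 * 22.9 = 63954.20 BTU/hr

63954.20 BTU/hr


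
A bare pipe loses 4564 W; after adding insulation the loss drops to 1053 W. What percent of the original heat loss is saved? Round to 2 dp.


Savings = ((4564-1053)/4564)*100 = 76.93 %

76.93 %


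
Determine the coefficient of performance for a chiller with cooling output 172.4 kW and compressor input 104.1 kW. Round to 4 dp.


COP = 172.4 / 104.1 = 1.6561

1.6561


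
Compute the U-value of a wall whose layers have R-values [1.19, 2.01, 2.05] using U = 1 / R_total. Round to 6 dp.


R_total = 1.19 + 2.01 + 2.05 = 5.25
U = 1/5.25 = 0.190476

0.190476


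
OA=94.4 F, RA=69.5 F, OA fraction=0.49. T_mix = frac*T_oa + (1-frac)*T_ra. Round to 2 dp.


T_mix = 0.49*94.4 + 0.51*69.5 = 81.70 F

81.70 F


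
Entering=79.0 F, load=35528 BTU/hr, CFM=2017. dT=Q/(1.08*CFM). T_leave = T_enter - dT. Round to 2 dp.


dT = 35528/(1.08*2017) = 16.3095
T_leave = 79.0 - 16.3095 = 62.69 F

62.69 F


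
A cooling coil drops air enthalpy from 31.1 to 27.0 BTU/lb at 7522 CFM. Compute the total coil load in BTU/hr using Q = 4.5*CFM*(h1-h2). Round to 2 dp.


Q = 4.5 * 7522 * (31.1 - 27.0) = 138780.90 BTU/hr

138780.90 BTU/hr


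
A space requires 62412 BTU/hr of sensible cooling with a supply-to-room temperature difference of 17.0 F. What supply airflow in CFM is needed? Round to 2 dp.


CFM = 62412 / (1.08 * 17.0) = 3399.35

3399.35 CFM


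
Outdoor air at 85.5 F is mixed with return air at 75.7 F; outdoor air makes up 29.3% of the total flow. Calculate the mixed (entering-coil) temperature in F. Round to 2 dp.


T_mix = 75.7 + (29.3/100)*(85.5-75.7) = 78.57 F

78.57 F


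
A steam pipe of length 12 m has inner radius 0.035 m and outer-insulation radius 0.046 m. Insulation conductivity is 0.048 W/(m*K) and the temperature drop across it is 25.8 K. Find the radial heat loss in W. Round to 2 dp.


Q = 2*pi*0.048*12*25.8/ln(0.046/0.035) = 341.66 W

341.66 W


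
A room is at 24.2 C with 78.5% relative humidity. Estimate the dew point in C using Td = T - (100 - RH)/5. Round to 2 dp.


Td = 24.2 - (100-78.5)/5 = 19.90 C

19.90 C


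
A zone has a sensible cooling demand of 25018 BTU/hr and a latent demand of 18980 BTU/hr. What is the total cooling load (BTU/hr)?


Qt = 25018 + 18980 = 43998 BTU/hr

43998 BTU/hr


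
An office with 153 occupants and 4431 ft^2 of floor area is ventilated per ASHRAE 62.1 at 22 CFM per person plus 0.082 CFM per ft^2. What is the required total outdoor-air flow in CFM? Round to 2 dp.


Total = 153*22 + 4431*0.082 = 3729.34 CFM

3729.34 CFM


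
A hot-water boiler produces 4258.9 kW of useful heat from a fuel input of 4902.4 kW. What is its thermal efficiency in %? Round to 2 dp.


eta = (4258.9/4902.4)*100 = 86.87 %

86.87 %


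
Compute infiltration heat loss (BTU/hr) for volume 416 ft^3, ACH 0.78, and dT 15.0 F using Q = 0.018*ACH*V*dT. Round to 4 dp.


Q = 0.018 * 0.78 * 416 * 15.0 = 87.6096 BTU/hr

87.6096 BTU/hr


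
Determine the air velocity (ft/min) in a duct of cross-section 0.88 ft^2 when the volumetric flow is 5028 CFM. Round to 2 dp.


V = 5028 / 0.88 = 5713.64 ft/min

5713.64 ft/min


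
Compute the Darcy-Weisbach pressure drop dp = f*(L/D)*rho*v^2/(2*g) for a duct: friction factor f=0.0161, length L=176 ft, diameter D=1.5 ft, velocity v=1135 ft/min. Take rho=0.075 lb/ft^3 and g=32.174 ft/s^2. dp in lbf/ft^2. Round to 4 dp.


v_fps = 1135/60 = 18.9167 ft/s
dp = 0.0161*(176/1.5)*0.075*18.9167^2/(2*32.174) = 0.7879 lbf/ft^2

0.7879 lbf/ft^2


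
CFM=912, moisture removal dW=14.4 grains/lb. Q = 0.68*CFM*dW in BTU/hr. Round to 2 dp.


Q = 0.68 * 912 * 14.4 = 8930.30 BTU/hr

8930.30 BTU/hr


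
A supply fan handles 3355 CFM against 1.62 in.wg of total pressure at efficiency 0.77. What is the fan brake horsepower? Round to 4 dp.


BHP = 3355 * 1.62 / (6356 * 0.77) = 1.1105 hp

1.1105 hp


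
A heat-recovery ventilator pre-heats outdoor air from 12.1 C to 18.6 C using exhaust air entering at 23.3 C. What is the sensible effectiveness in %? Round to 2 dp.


eff = (18.6-12.1)/(23.3-12.1)*100 = 58.04 %

58.04 %


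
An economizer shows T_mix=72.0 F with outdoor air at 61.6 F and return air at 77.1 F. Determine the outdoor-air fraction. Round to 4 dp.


frac = (72.0 - 77.1) / (61.6 - 77.1) = 0.3290

0.3290


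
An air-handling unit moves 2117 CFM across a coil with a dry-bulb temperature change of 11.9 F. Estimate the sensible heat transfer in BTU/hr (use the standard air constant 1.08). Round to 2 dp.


Q = 1.08 * 2117 * 11.9 = 27207.68 BTU/hr

27207.68 BTU/hr


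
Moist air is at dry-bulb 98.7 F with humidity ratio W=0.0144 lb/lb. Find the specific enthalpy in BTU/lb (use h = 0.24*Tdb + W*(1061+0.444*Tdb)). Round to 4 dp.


h = 0.24*98.7 + 0.0144*(1061+0.444*98.7) = 39.5974 BTU/lb

39.5974 BTU/lb


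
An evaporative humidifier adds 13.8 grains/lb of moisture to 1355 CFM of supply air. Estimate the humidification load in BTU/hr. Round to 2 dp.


Q = 0.68 * 1355 * 13.8 = 12715.32 BTU/hr

12715.32 BTU/hr


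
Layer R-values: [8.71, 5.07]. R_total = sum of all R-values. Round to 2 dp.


R_total = 8.71 + 5.07 = 13.78

13.78


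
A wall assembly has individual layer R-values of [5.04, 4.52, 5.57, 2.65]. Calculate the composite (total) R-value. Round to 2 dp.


R_total = 5.04 + 4.52 + 5.57 + 2.65 = 17.78

17.78


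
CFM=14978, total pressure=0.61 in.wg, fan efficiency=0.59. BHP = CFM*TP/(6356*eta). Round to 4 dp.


BHP = 14978 * 0.61 / (6356 * 0.59) = 2.4364 hp

2.4364 hp


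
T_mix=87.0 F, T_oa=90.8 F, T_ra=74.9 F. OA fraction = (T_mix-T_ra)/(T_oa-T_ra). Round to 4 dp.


frac = (87.0 - 74.9) / (90.8 - 74.9) = 0.7610

0.7610


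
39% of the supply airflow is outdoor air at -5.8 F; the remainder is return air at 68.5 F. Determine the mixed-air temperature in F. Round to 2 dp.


T_mix = 0.39*(-5.8) + 0.61*68.5 = 39.52 F

39.52 F


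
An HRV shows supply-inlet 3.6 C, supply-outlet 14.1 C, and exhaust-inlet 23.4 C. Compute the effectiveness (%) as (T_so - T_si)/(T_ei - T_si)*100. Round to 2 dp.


eff = (14.1-3.6)/(23.4-3.6)*100 = 53.03 %

53.03 %


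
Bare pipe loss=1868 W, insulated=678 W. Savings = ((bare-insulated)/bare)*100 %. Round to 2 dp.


Savings = ((1868-678)/1868)*100 = 63.70 %

63.70 %


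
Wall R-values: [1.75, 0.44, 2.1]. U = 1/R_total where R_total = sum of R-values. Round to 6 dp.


R_total = 1.75 + 0.44 + 2.1 = 4.29
U = 1/4.29 = 0.233100

0.233100


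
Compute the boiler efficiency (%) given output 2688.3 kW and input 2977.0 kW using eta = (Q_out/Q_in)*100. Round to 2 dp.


eta = (2688.3/2977.0)*100 = 90.30 %

90.30 %


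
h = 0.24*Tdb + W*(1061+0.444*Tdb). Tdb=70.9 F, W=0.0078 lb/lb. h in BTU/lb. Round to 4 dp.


h = 0.24*70.9 + 0.0078*(1061+0.444*70.9) = 25.5373 BTU/lb

25.5373 BTU/lb


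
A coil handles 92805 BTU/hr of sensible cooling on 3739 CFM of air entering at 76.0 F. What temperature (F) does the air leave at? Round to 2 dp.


dT = 92805/(1.08*3739) = 22.9822
T_leave = 76.0 - 22.9822 = 53.02 F

53.02 F


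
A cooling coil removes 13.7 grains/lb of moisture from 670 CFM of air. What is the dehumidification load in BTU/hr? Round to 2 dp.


Q = 0.68 * 670 * 13.7 = 6241.72 BTU/hr

6241.72 BTU/hr


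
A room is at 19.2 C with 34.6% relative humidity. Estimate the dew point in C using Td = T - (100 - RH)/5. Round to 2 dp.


Td = 19.2 - (100-34.6)/5 = 6.12 C

6.12 C


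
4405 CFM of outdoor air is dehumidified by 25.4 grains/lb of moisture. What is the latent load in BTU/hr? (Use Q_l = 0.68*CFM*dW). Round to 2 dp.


Q = 0.68 * 4405 * 25.4 = 76083.16 BTU/hr

76083.16 BTU/hr


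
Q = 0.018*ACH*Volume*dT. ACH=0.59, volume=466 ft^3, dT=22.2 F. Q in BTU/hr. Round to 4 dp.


Q = 0.018 * 0.59 * 466 * 22.2 = 109.8660 BTU/hr

109.8660 BTU/hr


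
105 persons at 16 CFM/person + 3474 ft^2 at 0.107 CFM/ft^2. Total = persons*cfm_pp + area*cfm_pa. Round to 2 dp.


Total = 105*16 + 3474*0.107 = 2051.72 CFM

2051.72 CFM


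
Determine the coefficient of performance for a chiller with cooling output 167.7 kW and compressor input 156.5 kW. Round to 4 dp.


COP = 167.7 / 156.5 = 1.0716

1.0716


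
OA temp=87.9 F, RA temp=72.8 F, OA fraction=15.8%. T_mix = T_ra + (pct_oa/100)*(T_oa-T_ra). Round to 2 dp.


T_mix = 72.8 + (15.8/100)*(87.9-72.8) = 75.19 F

75.19 F


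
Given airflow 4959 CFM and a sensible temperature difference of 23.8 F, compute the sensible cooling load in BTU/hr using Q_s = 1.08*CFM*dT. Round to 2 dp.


Q = 1.08 * 4959 * 23.8 = 127466.14 BTU/hr

127466.14 BTU/hr


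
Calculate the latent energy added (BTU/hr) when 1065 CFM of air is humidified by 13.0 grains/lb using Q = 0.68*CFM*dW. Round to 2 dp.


Q = 0.68 * 1065 * 13.0 = 9414.60 BTU/hr

9414.60 BTU/hr


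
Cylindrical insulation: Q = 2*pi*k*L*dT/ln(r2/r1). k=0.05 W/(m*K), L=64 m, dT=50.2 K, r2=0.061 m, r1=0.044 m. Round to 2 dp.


Q = 2*pi*0.05*64*50.2/ln(0.061/0.044) = 3089.62 W

3089.62 W


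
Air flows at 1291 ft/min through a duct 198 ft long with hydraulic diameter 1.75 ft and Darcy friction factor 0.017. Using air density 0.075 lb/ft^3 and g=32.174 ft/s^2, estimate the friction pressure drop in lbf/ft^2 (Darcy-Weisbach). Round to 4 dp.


v_fps = 1291/60 = 21.5167 ft/s
dp = 0.017*(198/1.75)*0.075*21.5167^2/(2*32.174) = 1.0379 lbf/ft^2

1.0379 lbf/ft^2


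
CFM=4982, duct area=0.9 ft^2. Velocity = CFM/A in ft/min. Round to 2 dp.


V = 4982 / 0.9 = 5535.56 ft/min

5535.56 ft/min


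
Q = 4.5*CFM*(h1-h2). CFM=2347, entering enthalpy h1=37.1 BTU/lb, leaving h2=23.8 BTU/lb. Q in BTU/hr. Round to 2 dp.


Q = 4.5 * 2347 * (37.1 - 23.8) = 140467.95 BTU/hr

140467.95 BTU/hr


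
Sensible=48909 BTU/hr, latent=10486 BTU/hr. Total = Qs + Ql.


Qt = 48909 + 10486 = 59395 BTU/hr

59395 BTU/hr


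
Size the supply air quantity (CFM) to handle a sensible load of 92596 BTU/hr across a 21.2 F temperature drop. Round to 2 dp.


CFM = 92596 / (1.08 * 21.2) = 4044.20

4044.20 CFM


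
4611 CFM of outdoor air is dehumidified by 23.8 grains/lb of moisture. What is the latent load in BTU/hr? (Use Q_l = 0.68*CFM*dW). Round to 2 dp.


Q = 0.68 * 4611 * 23.8 = 74624.42 BTU/hr

74624.42 BTU/hr


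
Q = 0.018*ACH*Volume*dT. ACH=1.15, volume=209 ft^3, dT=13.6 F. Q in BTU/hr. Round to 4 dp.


Q = 0.018 * 1.15 * 209 * 13.6 = 58.8377 BTU/hr

58.8377 BTU/hr


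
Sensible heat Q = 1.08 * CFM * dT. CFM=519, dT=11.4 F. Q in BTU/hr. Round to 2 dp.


Q = 1.08 * 519 * 11.4 = 6389.93 BTU/hr

6389.93 BTU/hr


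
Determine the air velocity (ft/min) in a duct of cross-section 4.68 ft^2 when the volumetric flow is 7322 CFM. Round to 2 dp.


V = 7322 / 4.68 = 1564.53 ft/min

1564.53 ft/min


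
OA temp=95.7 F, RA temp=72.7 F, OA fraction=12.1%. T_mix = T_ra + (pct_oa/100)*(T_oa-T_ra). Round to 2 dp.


T_mix = 72.7 + (12.1/100)*(95.7-72.7) = 75.48 F

75.48 F


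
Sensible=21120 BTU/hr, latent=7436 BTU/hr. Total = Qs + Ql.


Qt = 21120 + 7436 = 28556 BTU/hr

28556 BTU/hr


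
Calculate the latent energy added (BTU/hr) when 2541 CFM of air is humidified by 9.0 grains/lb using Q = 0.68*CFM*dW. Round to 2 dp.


Q = 0.68 * 2541 * 9.0 = 15550.92 BTU/hr

15550.92 BTU/hr


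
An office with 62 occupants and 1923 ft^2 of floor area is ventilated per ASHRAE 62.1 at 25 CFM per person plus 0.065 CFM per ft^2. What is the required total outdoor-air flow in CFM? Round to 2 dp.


Total = 62*25 + 1923*0.065 = 1675.00 CFM

1675.00 CFM


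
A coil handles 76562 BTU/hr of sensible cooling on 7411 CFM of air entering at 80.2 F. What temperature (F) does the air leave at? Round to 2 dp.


dT = 76562/(1.08*7411) = 9.5656
T_leave = 80.2 - 9.5656 = 70.63 F

70.63 F


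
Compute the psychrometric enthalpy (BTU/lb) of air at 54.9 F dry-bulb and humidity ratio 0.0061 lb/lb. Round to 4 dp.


h = 0.24*54.9 + 0.0061*(1061+0.444*54.9) = 19.7968 BTU/lb

19.7968 BTU/lb


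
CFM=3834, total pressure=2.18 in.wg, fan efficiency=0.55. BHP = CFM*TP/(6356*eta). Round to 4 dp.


BHP = 3834 * 2.18 / (6356 * 0.55) = 2.3909 hp

2.3909 hp


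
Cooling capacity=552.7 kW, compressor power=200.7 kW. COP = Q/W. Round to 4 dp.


COP = 552.7 / 200.7 = 2.7539

2.7539


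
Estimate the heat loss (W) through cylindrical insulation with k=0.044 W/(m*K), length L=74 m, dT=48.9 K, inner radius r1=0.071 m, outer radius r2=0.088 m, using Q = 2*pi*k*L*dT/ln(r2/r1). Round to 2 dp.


Q = 2*pi*0.044*74*48.9/ln(0.088/0.071) = 4660.45 W

4660.45 W


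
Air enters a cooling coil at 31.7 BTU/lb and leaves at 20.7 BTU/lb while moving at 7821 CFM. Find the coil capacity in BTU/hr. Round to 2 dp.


Q = 4.5 * 7821 * (31.7 - 20.7) = 387139.50 BTU/hr

387139.50 BTU/hr


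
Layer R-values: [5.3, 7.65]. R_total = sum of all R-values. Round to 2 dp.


R_total = 5.3 + 7.65 = 12.95

12.95


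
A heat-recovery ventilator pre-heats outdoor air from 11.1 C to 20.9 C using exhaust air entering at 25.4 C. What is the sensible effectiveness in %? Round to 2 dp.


eff = (20.9-11.1)/(25.4-11.1)*100 = 68.53 %

68.53 %


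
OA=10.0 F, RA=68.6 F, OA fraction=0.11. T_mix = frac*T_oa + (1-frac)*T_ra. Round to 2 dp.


T_mix = 0.11*10.0 + 0.89*68.6 = 62.15 F

62.15 F


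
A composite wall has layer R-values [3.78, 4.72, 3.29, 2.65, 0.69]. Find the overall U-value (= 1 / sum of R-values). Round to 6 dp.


R_total = 3.78 + 4.72 + 3.29 + 2.65 + 0.69 = 15.13
U = 1/15.13 = 0.066094

0.066094


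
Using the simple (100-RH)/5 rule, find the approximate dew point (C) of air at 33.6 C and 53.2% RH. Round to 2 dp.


Td = 33.6 - (100-53.2)/5 = 24.24 C

24.24 C


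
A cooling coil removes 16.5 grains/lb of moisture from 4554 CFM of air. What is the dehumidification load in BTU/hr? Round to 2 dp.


Q = 0.68 * 4554 * 16.5 = 51095.88 BTU/hr

51095.88 BTU/hr


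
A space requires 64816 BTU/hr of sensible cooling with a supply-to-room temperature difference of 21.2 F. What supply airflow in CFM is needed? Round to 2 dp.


CFM = 64816 / (1.08 * 21.2) = 2830.89

2830.89 CFM


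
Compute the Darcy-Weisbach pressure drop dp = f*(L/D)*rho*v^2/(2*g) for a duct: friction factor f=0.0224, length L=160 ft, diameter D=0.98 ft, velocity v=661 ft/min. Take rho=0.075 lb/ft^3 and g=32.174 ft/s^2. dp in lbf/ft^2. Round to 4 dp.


v_fps = 661/60 = 11.0167 ft/s
dp = 0.0224*(160/0.98)*0.075*11.0167^2/(2*32.174) = 0.5173 lbf/ft^2

0.5173 lbf/ft^2


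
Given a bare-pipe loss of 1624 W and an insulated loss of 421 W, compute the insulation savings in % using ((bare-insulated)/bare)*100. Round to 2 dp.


Savings = ((1624-421)/1624)*100 = 74.08 %

74.08 %


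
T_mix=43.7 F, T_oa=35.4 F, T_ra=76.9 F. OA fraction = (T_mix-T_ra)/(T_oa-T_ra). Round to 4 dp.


frac = (43.7 - 76.9) / (35.4 - 76.9) = 0.8000

0.8000


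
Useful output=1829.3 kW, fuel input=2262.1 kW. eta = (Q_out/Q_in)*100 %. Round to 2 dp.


eta = (1829.3/2262.1)*100 = 80.87 %

80.87 %


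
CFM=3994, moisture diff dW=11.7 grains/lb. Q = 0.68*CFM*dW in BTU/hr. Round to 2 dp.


Q = 0.68 * 3994 * 11.7 = 31776.26 BTU/hr

31776.26 BTU/hr


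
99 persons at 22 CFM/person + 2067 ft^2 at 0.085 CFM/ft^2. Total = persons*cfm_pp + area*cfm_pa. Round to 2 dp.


Total = 99*22 + 2067*0.085 = 2353.70 CFM

2353.70 CFM


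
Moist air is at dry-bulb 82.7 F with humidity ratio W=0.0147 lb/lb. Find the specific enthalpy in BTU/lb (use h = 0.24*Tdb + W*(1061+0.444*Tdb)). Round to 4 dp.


h = 0.24*82.7 + 0.0147*(1061+0.444*82.7) = 35.9845 BTU/lb

35.9845 BTU/lb


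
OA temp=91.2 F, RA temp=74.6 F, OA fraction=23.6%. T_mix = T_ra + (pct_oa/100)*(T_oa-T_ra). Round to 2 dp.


T_mix = 74.6 + (23.6/100)*(91.2-74.6) = 78.52 F

78.52 F


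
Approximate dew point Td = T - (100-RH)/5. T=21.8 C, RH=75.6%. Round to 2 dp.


Td = 21.8 - (100-75.6)/5 = 16.92 C

16.92 C


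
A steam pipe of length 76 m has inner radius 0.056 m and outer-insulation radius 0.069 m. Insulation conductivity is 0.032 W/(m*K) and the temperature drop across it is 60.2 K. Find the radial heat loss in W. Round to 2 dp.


Q = 2*pi*0.032*76*60.2/ln(0.069/0.056) = 4406.60 W

4406.60 W


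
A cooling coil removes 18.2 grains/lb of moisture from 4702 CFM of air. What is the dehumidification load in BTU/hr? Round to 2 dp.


Q = 0.68 * 4702 * 18.2 = 58191.95 BTU/hr

58191.95 BTU/hr


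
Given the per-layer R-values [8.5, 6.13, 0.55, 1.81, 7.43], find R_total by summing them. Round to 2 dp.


R_total = 8.5 + 6.13 + 0.55 + 1.81 + 7.43 = 24.42

24.42


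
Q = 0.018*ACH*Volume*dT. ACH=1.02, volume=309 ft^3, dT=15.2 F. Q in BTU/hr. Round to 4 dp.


Q = 0.018 * 1.02 * 309 * 15.2 = 86.2332 BTU/hr

86.2332 BTU/hr


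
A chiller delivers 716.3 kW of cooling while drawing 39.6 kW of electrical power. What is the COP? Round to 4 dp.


COP = 716.3 / 39.6 = 18.0884

18.0884


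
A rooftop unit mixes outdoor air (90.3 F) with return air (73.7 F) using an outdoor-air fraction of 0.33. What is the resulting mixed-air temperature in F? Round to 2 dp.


T_mix = 0.33*90.3 + 0.67*73.7 = 79.18 F

79.18 F


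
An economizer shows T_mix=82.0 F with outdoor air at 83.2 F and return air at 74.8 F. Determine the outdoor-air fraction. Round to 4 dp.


frac = (82.0 - 74.8) / (83.2 - 74.8) = 0.8571

0.8571


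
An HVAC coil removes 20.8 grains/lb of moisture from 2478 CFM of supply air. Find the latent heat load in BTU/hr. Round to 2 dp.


Q = 0.68 * 2478 * 20.8 = 35048.83 BTU/hr

35048.83 BTU/hr


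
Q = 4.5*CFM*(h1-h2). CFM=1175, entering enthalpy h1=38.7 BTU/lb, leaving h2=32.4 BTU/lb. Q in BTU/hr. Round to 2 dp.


Q = 4.5 * 1175 * (38.7 - 32.4) = 33311.25 BTU/hr

33311.25 BTU/hr


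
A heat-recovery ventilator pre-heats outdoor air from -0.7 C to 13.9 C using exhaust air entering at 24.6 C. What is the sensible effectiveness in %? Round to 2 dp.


eff = (13.9-(-0.7))/(24.6-(-0.7))*100 = 57.71 %

57.71 %


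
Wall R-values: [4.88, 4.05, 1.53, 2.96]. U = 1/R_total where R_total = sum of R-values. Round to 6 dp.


R_total = 4.88 + 4.05 + 1.53 + 2.96 = 13.42
U = 1/13.42 = 0.074516

0.074516


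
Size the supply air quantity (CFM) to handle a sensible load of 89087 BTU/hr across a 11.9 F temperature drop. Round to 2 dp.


CFM = 89087 / (1.08 * 11.9) = 6931.76

6931.76 CFM


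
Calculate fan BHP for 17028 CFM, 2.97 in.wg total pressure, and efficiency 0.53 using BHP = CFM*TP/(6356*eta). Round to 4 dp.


BHP = 17028 * 2.97 / (6356 * 0.53) = 15.0128 hp

15.0128 hp


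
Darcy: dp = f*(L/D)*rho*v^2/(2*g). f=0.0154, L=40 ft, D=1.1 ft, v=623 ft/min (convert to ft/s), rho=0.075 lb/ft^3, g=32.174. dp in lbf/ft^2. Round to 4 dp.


v_fps = 623/60 = 10.3833 ft/s
dp = 0.0154*(40/1.1)*0.075*10.3833^2/(2*32.174) = 0.0704 lbf/ft^2

0.0704 lbf/ft^2


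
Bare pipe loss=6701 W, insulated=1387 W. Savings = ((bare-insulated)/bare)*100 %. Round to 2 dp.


Savings = ((6701-1387)/6701)*100 = 79.30 %

79.30 %


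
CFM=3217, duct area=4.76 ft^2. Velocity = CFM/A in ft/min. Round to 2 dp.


V = 3217 / 4.76 = 675.84 ft/min

675.84 ft/min


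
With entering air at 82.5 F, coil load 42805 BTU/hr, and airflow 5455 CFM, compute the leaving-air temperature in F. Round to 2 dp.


dT = 42805/(1.08*5455) = 7.2657
T_leave = 82.5 - 7.2657 = 75.23 F

75.23 F


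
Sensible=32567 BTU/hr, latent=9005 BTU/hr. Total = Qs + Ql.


Qt = 32567 + 9005 = 41572 BTU/hr

41572 BTU/hr


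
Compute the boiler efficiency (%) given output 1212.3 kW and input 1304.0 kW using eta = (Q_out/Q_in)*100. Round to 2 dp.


eta = (1212.3/1304.0)*100 = 92.97 %

92.97 %


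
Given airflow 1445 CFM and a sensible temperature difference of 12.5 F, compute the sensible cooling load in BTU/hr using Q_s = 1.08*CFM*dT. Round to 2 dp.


Q = 1.08 * 1445 * 12.5 = 19507.50 BTU/hr

19507.50 BTU/hr


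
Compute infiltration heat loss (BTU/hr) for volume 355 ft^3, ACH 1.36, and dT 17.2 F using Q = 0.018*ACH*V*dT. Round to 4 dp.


Q = 0.018 * 1.36 * 355 * 17.2 = 149.4749 BTU/hr

149.4749 BTU/hr


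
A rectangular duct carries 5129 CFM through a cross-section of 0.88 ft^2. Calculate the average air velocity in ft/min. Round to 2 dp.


V = 5129 / 0.88 = 5828.41 ft/min

5828.41 ft/min


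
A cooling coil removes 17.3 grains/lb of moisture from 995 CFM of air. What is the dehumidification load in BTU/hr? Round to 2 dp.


Q = 0.68 * 995 * 17.3 = 11705.18 BTU/hr

11705.18 BTU/hr


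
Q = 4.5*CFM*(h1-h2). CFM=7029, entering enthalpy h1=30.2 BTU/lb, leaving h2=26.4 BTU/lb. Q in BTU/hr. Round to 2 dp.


Q = 4.5 * 7029 * (30.2 - 26.4) = 120195.90 BTU/hr

120195.90 BTU/hr


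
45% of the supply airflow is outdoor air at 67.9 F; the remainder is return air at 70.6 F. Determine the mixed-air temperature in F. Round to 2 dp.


T_mix = 0.45*67.9 + 0.55*70.6 = 69.39 F

69.39 F


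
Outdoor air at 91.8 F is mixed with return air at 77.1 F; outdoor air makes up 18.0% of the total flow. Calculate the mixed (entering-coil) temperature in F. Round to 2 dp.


T_mix = 77.1 + (18.0/100)*(91.8-77.1) = 79.75 F

79.75 F


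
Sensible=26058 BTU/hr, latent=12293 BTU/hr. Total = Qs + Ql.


Qt = 26058 + 12293 = 38351 BTU/hr

38351 BTU/hr


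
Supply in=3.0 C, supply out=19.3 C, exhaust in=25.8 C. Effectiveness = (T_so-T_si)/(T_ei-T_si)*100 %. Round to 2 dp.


eff = (19.3-3.0)/(25.8-3.0)*100 = 71.49 %

71.49 %


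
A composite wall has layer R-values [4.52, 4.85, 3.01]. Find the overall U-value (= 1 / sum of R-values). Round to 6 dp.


R_total = 4.52 + 4.85 + 3.01 = 12.38
U = 1/12.38 = 0.080775

0.080775


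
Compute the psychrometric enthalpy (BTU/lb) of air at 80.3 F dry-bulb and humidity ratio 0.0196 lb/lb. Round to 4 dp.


h = 0.24*80.3 + 0.0196*(1061+0.444*80.3) = 40.7664 BTU/lb

40.7664 BTU/lb


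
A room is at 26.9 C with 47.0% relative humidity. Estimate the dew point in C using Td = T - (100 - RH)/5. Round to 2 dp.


Td = 26.9 - (100-47.0)/5 = 16.30 C

16.30 C


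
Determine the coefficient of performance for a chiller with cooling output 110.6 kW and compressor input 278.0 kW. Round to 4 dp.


COP = 110.6 / 278.0 = 0.3978

0.3978


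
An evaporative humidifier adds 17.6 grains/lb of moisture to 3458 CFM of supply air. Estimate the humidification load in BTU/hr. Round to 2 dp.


Q = 0.68 * 3458 * 17.6 = 41385.34 BTU/hr

41385.34 BTU/hr


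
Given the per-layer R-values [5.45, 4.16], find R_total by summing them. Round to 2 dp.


R_total = 5.45 + 4.16 = 9.61

9.61


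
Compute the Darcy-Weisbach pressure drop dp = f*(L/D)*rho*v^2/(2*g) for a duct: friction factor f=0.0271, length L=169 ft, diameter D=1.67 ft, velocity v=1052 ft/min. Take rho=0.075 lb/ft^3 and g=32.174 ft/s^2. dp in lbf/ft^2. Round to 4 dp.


v_fps = 1052/60 = 17.5333 ft/s
dp = 0.0271*(169/1.67)*0.075*17.5333^2/(2*32.174) = 0.9826 lbf/ft^2

0.9826 lbf/ft^2


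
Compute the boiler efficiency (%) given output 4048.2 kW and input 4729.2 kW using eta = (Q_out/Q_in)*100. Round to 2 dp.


eta = (4048.2/4729.2)*100 = 85.60 %

85.60 %


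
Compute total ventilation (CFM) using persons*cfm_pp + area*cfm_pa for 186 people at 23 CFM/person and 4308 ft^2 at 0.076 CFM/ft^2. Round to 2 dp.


Total = 186*23 + 4308*0.076 = 4605.41 CFM

4605.41 CFM


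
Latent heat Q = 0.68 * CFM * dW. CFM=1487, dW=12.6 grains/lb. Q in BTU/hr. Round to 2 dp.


Q = 0.68 * 1487 * 12.6 = 12740.62 BTU/hr

12740.62 BTU/hr


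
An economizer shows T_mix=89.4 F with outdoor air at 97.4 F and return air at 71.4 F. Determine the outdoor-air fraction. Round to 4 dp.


frac = (89.4 - 71.4) / (97.4 - 71.4) = 0.6923

0.6923


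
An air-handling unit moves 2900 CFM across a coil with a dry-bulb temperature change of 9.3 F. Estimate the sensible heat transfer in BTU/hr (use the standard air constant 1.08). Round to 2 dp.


Q = 1.08 * 2900 * 9.3 = 29127.60 BTU/hr

29127.60 BTU/hr


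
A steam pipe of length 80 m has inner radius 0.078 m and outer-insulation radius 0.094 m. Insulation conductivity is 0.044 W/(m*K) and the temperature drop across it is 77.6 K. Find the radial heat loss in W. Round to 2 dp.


Q = 2*pi*0.044*80*77.6/ln(0.094/0.078) = 9198.25 W

9198.25 W


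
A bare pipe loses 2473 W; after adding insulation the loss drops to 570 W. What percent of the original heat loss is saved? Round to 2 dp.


Savings = ((2473-570)/2473)*100 = 76.95 %

76.95 %


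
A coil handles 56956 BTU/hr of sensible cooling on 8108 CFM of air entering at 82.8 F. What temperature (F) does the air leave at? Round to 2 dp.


dT = 56956/(1.08*8108) = 6.5043
T_leave = 82.8 - 6.5043 = 76.30 F

76.30 F


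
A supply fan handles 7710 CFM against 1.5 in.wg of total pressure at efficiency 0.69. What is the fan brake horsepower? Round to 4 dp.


BHP = 7710 * 1.5 / (6356 * 0.69) = 2.6370 hp

2.6370 hp


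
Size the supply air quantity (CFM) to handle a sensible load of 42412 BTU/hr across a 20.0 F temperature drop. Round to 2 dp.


CFM = 42412 / (1.08 * 20.0) = 1963.52

1963.52 CFM


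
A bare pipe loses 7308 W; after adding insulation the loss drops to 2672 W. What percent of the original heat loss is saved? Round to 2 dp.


Savings = ((7308-2672)/7308)*100 = 63.44 %

63.44 %


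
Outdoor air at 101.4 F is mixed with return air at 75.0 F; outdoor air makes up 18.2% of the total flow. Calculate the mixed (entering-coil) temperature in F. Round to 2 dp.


T_mix = 75.0 + (18.2/100)*(101.4-75.0) = 79.80 F

79.80 F


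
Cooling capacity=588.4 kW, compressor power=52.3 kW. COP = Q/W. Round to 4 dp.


COP = 588.4 / 52.3 = 11.2505

11.2505


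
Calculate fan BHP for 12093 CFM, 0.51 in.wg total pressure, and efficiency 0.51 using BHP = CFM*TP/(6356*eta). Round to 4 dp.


BHP = 12093 * 0.51 / (6356 * 0.51) = 1.9026 hp

1.9026 hp


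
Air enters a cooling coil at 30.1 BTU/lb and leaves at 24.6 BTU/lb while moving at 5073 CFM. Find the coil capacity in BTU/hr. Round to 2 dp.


Q = 4.5 * 5073 * (30.1 - 24.6) = 125556.75 BTU/hr

125556.75 BTU/hr


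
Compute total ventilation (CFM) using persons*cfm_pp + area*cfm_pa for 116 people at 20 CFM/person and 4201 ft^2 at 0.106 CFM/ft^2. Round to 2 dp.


Total = 116*20 + 4201*0.106 = 2765.31 CFM

2765.31 CFM


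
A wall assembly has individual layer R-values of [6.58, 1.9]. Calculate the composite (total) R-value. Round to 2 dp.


R_total = 6.58 + 1.9 = 8.48

8.48


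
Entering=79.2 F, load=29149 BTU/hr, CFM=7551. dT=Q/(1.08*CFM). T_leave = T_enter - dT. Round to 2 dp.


dT = 29149/(1.08*7551) = 3.5743
T_leave = 79.2 - 3.5743 = 75.63 F

75.63 F


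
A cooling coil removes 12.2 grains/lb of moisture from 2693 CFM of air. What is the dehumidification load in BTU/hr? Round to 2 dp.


Q = 0.68 * 2693 * 12.2 = 22341.13 BTU/hr

22341.13 BTU/hr


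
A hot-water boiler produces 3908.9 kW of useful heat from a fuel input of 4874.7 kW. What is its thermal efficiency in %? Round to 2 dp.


eta = (3908.9/4874.7)*100 = 80.19 %

80.19 %


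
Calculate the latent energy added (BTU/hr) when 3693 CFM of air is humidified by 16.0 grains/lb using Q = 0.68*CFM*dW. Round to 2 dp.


Q = 0.68 * 3693 * 16.0 = 40179.84 BTU/hr

40179.84 BTU/hr


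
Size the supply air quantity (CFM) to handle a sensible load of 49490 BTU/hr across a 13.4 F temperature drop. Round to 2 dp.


CFM = 49490 / (1.08 * 13.4) = 3419.71

3419.71 CFM


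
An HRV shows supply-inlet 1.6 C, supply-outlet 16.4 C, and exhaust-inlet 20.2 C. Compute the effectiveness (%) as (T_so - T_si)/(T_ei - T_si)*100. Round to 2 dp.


eff = (16.4-1.6)/(20.2-1.6)*100 = 79.57 %

79.57 %


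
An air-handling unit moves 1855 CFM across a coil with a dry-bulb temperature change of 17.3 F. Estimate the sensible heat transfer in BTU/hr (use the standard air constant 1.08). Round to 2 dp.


Q = 1.08 * 1855 * 17.3 = 34658.82 BTU/hr

34658.82 BTU/hr


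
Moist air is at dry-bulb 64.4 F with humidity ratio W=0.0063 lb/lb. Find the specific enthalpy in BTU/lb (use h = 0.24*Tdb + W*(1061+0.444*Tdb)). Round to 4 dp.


h = 0.24*64.4 + 0.0063*(1061+0.444*64.4) = 22.3204 BTU/lb

22.3204 BTU/lb


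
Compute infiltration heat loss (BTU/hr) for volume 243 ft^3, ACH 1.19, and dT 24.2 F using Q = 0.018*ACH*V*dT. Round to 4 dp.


Q = 0.018 * 1.19 * 243 * 24.2 = 125.9625 BTU/hr

125.9625 BTU/hr


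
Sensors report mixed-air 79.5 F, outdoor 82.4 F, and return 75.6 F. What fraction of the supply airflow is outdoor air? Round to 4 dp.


frac = (79.5 - 75.6) / (82.4 - 75.6) = 0.5735

0.5735


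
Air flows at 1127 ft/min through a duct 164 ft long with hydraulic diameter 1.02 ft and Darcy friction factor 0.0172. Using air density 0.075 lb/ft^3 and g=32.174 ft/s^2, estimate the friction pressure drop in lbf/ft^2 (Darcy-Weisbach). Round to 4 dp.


v_fps = 1127/60 = 18.7833 ft/s
dp = 0.0172*(164/1.02)*0.075*18.7833^2/(2*32.174) = 1.1372 lbf/ft^2

1.1372 lbf/ft^2


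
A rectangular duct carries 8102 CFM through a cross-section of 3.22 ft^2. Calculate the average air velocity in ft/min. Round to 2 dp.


V = 8102 / 3.22 = 2516.15 ft/min

2516.15 ft/min


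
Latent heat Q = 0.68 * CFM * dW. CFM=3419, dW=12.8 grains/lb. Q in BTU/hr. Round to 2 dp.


Q = 0.68 * 3419 * 12.8 = 29758.98 BTU/hr

29758.98 BTU/hr


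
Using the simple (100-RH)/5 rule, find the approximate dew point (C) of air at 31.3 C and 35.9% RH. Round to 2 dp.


Td = 31.3 - (100-35.9)/5 = 18.48 C

18.48 C


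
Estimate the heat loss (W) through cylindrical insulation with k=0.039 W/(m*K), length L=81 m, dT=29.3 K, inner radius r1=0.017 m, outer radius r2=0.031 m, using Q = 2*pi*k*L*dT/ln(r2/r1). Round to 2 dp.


Q = 2*pi*0.039*81*29.3/ln(0.031/0.017) = 968.02 W

968.02 W


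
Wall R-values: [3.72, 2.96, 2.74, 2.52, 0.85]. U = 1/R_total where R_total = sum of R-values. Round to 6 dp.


R_total = 3.72 + 2.96 + 2.74 + 2.52 + 0.85 = 12.79
U = 1/12.79 = 0.078186

0.078186


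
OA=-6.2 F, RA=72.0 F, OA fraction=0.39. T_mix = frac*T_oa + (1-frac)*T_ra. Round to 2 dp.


T_mix = 0.39*(-6.2) + 0.61*72.0 = 41.50 F

41.50 F


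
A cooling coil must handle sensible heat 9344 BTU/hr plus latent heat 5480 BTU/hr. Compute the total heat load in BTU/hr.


Qt = 9344 + 5480 = 14824 BTU/hr

14824 BTU/hr


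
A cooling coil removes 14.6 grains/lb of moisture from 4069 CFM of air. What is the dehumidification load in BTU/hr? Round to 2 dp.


Q = 0.68 * 4069 * 14.6 = 40397.03 BTU/hr

40397.03 BTU/hr


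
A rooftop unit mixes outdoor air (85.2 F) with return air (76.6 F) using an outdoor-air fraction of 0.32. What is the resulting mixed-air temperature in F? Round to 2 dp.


T_mix = 0.32*85.2 + 0.68*76.6 = 79.35 F

79.35 F


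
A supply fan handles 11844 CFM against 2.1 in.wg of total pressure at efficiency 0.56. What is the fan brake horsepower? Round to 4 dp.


BHP = 11844 * 2.1 / (6356 * 0.56) = 6.9879 hp

6.9879 hp


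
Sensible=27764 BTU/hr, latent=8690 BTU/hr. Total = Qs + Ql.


Qt = 27764 + 8690 = 36454 BTU/hr

36454 BTU/hr


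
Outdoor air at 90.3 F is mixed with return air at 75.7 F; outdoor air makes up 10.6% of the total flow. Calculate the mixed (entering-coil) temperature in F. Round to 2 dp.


T_mix = 75.7 + (10.6/100)*(90.3-75.7) = 77.25 F

77.25 F


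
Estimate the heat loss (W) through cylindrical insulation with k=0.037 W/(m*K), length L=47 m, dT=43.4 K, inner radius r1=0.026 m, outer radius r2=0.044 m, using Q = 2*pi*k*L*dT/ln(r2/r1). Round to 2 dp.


Q = 2*pi*0.037*47*43.4/ln(0.044/0.026) = 901.38 W

901.38 W
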